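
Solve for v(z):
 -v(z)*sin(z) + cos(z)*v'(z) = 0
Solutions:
 v(z) = C1/cos(z)


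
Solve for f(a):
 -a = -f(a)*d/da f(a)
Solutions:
 f(a) = -sqrt(C1 + a^2)
 f(a) = sqrt(C1 + a^2)


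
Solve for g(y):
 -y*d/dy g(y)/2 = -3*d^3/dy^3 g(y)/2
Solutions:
 g(y) = C1 + Integral(C2*airyai(3^(2/3)*y/3) + C3*airybi(3^(2/3)*y/3), y)


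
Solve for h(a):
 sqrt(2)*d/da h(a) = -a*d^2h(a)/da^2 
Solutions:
 h(a) = C1 + C2*a^(1 - sqrt(2))


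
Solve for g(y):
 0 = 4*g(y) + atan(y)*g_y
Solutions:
 g(y) = C1*exp(-4*Integral(1/atan(y), y))


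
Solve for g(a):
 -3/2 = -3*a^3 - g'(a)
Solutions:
 g(a) = C1 - 3*a^4/4 + 3*a/2


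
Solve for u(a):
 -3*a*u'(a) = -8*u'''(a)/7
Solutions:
 u(a) = C1 + Integral(C2*airyai(21^(1/3)*a/2) + C3*airybi(21^(1/3)*a/2), a)


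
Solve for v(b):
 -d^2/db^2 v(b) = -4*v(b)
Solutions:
 v(b) = C1*exp(-2*b) + C2*exp(2*b)


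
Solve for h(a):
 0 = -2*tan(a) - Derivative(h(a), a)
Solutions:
 h(a) = C1 + 2*log(cos(a))


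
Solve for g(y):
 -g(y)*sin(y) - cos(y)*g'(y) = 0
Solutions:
 g(y) = C1*cos(y)


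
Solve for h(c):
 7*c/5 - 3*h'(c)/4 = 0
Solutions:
 h(c) = C1 + 14*c^2/15


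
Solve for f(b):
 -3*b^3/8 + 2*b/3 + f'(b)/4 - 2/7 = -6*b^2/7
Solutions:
 f(b) = C1 + 3*b^4/8 - 8*b^3/7 - 4*b^2/3 + 8*b/7


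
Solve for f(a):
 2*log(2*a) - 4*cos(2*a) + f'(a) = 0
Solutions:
 f(a) = C1 - 2*a*log(a) - 2*a*log(2) + 2*a + 2*sin(2*a)


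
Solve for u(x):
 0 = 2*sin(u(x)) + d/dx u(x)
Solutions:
 u(x) = -acos((-C1 - exp(4*x))/(C1 - exp(4*x))) + 2*pi
 u(x) = acos((-C1 - exp(4*x))/(C1 - exp(4*x)))


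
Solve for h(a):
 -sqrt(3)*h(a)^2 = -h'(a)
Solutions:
 h(a) = -1/(C1 + sqrt(3)*a)


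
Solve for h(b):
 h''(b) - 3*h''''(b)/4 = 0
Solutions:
 h(b) = C1 + C2*b + C3*exp(-2*sqrt(3)*b/3) + C4*exp(2*sqrt(3)*b/3)


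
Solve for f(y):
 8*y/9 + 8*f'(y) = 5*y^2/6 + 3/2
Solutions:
 f(y) = C1 + 5*y^3/144 - y^2/18 + 3*y/16


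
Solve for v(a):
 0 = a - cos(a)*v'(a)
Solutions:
 v(a) = C1 + Integral(a/cos(a), a)


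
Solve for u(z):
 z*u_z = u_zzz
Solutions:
 u(z) = C1 + Integral(C2*airyai(z) + C3*airybi(z), z)


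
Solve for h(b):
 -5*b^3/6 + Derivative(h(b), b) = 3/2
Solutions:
 h(b) = C1 + 5*b^4/24 + 3*b/2


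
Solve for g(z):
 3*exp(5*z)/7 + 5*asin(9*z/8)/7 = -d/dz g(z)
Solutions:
 g(z) = C1 - 5*z*asin(9*z/8)/7 - 5*sqrt(64 - 81*z^2)/63 - 3*exp(5*z)/35


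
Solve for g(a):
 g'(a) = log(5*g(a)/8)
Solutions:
 Integral(1/(-log(_y) - log(5) + 3*log(2)), (_y, g(a))) = C1 - a


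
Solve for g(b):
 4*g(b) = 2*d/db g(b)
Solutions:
 g(b) = C1*exp(2*b)


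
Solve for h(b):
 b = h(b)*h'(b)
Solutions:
 h(b) = -sqrt(C1 + b^2)
 h(b) = sqrt(C1 + b^2)


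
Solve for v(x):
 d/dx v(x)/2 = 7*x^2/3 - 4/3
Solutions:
 v(x) = C1 + 14*x^3/9 - 8*x/3


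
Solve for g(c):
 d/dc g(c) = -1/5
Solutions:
 g(c) = C1 - c/5


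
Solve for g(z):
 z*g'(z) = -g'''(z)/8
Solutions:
 g(z) = C1 + Integral(C2*airyai(-2*z) + C3*airybi(-2*z), z)


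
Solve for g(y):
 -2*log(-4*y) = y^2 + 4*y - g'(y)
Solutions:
 g(y) = C1 + y^3/3 + 2*y^2 + 2*y*log(-y) + 2*y*(-1 + 2*log(2))


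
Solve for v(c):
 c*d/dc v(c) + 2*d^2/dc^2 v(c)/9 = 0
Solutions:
 v(c) = C1 + C2*erf(3*c/2)


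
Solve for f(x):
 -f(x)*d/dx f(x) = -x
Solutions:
 f(x) = -sqrt(C1 + x^2)
 f(x) = sqrt(C1 + x^2)


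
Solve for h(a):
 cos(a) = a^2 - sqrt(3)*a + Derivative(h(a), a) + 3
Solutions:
 h(a) = C1 - a^3/3 + sqrt(3)*a^2/2 - 3*a + sin(a)


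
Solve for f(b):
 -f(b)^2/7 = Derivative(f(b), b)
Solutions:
 f(b) = 7/(C1 + b)


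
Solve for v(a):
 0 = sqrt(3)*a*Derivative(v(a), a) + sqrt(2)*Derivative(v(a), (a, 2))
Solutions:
 v(a) = C1 + C2*erf(6^(1/4)*a/2)


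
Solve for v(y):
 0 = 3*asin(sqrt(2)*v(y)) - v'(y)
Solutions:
 Integral(1/asin(sqrt(2)*_y), (_y, v(y))) = C1 + 3*y


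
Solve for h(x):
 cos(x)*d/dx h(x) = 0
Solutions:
 h(x) = C1


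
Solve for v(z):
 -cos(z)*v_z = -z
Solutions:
 v(z) = C1 + Integral(z/cos(z), z)


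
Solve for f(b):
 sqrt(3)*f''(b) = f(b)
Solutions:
 f(b) = C1*exp(-3^(3/4)*b/3) + C2*exp(3^(3/4)*b/3)


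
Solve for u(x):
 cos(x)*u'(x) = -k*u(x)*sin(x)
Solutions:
 u(x) = C1*exp(k*log(cos(x)))


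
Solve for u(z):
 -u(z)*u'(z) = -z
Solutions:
 u(z) = -sqrt(C1 + z^2)
 u(z) = sqrt(C1 + z^2)


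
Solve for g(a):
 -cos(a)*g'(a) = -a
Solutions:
 g(a) = C1 + Integral(a/cos(a), a)


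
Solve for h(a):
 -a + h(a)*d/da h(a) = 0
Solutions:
 h(a) = -sqrt(C1 + a^2)
 h(a) = sqrt(C1 + a^2)


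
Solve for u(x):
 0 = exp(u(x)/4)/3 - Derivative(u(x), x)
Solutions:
 u(x) = 4*log(-1/(C1 + x)) + 4*log(12)


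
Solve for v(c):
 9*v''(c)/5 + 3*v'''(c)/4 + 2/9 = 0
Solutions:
 v(c) = C1 + C2*c + C3*exp(-12*c/5) - 5*c^2/81


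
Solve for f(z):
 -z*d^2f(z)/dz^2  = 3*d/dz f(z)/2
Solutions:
 f(z) = C1 + C2/sqrt(z)


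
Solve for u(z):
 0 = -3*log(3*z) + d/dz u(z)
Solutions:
 u(z) = C1 + 3*z*log(z) - 3*z + z*log(27)


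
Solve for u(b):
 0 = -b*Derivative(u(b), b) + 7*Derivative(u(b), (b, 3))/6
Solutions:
 u(b) = C1 + Integral(C2*airyai(6^(1/3)*7^(2/3)*b/7) + C3*airybi(6^(1/3)*7^(2/3)*b/7), b)


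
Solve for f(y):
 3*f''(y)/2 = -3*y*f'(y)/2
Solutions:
 f(y) = C1 + C2*erf(sqrt(2)*y/2)


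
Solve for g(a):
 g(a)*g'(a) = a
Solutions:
 g(a) = -sqrt(C1 + a^2)
 g(a) = sqrt(C1 + a^2)


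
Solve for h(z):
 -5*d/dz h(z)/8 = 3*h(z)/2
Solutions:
 h(z) = C1*exp(-12*z/5)


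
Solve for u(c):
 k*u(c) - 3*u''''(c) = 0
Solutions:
 u(c) = C1*exp(-3^(3/4)*c*k^(1/4)/3) + C2*exp(3^(3/4)*c*k^(1/4)/3) + C3*exp(-3^(3/4)*I*c*k^(1/4)/3) + C4*exp(3^(3/4)*I*c*k^(1/4)/3)


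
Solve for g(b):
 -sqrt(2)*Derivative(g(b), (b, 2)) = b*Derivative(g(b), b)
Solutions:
 g(b) = C1 + C2*erf(2^(1/4)*b/2)


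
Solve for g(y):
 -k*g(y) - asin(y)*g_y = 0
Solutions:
 g(y) = C1*exp(-k*Integral(1/asin(y), y))


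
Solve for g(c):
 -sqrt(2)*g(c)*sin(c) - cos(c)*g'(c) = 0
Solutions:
 g(c) = C1*cos(c)^(sqrt(2))


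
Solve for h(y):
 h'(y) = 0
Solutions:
 h(y) = C1


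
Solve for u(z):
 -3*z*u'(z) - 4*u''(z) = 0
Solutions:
 u(z) = C1 + C2*erf(sqrt(6)*z/4)


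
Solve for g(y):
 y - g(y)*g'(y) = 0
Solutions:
 g(y) = -sqrt(C1 + y^2)
 g(y) = sqrt(C1 + y^2)


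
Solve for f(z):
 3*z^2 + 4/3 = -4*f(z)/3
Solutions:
 f(z) = -9*z^2/4 - 1


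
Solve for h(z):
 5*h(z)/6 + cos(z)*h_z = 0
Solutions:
 h(z) = C1*(sin(z) - 1)^(5/12)/(sin(z) + 1)^(5/12)


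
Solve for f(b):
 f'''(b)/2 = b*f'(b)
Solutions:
 f(b) = C1 + Integral(C2*airyai(2^(1/3)*b) + C3*airybi(2^(1/3)*b), b)


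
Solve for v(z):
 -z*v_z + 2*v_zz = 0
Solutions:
 v(z) = C1 + C2*erfi(z/2)


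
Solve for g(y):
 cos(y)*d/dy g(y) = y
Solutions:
 g(y) = C1 + Integral(y/cos(y), y)


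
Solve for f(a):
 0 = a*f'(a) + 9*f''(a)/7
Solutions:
 f(a) = C1 + C2*erf(sqrt(14)*a/6)


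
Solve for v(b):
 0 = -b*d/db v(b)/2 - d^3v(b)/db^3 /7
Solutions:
 v(b) = C1 + Integral(C2*airyai(-2^(2/3)*7^(1/3)*b/2) + C3*airybi(-2^(2/3)*7^(1/3)*b/2), b)


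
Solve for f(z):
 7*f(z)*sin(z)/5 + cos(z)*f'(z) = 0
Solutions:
 f(z) = C1*cos(z)^(7/5)


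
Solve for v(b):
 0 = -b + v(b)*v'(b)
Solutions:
 v(b) = -sqrt(C1 + b^2)
 v(b) = sqrt(C1 + b^2)


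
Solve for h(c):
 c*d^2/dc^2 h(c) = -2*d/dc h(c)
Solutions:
 h(c) = C1 + C2/c


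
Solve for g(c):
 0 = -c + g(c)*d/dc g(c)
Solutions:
 g(c) = -sqrt(C1 + c^2)
 g(c) = sqrt(C1 + c^2)


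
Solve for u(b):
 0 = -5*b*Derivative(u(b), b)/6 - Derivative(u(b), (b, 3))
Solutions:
 u(b) = C1 + Integral(C2*airyai(-5^(1/3)*6^(2/3)*b/6) + C3*airybi(-5^(1/3)*6^(2/3)*b/6), b)


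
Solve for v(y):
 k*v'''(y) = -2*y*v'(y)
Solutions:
 v(y) = C1 + Integral(C2*airyai(2^(1/3)*y*(-1/k)^(1/3)) + C3*airybi(2^(1/3)*y*(-1/k)^(1/3)), y)


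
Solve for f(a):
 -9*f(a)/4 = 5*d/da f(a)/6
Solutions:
 f(a) = C1*exp(-27*a/10)


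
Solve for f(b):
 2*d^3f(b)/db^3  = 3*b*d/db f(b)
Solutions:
 f(b) = C1 + Integral(C2*airyai(2^(2/3)*3^(1/3)*b/2) + C3*airybi(2^(2/3)*3^(1/3)*b/2), b)


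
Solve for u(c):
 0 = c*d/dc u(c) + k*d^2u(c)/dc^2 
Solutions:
 u(c) = C1 + C2*sqrt(k)*erf(sqrt(2)*c*sqrt(1/k)/2)


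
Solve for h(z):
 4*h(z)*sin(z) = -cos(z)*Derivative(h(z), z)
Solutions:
 h(z) = C1*cos(z)^4


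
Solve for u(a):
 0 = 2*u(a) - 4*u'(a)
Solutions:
 u(a) = C1*exp(a/2)


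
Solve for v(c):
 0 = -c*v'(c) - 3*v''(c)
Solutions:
 v(c) = C1 + C2*erf(sqrt(6)*c/6)


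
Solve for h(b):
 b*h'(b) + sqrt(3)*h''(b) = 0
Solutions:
 h(b) = C1 + C2*erf(sqrt(2)*3^(3/4)*b/6)


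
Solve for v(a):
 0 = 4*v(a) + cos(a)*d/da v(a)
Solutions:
 v(a) = C1*(sin(a)^2 - 2*sin(a) + 1)/(sin(a)^2 + 2*sin(a) + 1)


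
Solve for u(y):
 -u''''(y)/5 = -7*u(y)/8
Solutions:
 u(y) = C1*exp(-70^(1/4)*y/2) + C2*exp(70^(1/4)*y/2) + C3*sin(70^(1/4)*y/2) + C4*cos(70^(1/4)*y/2)


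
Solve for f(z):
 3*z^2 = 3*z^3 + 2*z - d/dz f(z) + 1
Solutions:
 f(z) = C1 + 3*z^4/4 - z^3 + z^2 + z


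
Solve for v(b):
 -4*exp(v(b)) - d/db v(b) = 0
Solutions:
 v(b) = log(1/(C1 + 4*b))


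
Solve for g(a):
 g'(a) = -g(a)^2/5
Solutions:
 g(a) = 5/(C1 + a)


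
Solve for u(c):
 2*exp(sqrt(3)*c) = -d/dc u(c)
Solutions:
 u(c) = C1 - 2*sqrt(3)*exp(sqrt(3)*c)/3


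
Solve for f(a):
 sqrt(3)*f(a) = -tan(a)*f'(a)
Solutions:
 f(a) = C1/sin(a)^(sqrt(3))


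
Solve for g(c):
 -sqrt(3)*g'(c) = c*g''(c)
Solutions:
 g(c) = C1 + C2*c^(1 - sqrt(3))


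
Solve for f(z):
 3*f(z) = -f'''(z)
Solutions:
 f(z) = C3*exp(-3^(1/3)*z) + (C1*sin(3^(5/6)*z/2) + C2*cos(3^(5/6)*z/2))*exp(3^(1/3)*z/2)


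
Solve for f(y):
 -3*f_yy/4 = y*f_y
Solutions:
 f(y) = C1 + C2*erf(sqrt(6)*y/3)


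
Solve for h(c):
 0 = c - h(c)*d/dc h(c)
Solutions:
 h(c) = -sqrt(C1 + c^2)
 h(c) = sqrt(C1 + c^2)


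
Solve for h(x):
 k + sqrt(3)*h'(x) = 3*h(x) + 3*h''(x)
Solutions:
 h(x) = k/3 + (C1*sin(sqrt(33)*x/6) + C2*cos(sqrt(33)*x/6))*exp(sqrt(3)*x/6)


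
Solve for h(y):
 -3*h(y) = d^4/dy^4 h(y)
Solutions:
 h(y) = (C1*sin(sqrt(2)*3^(1/4)*y/2) + C2*cos(sqrt(2)*3^(1/4)*y/2))*exp(-sqrt(2)*3^(1/4)*y/2) + (C3*sin(sqrt(2)*3^(1/4)*y/2) + C4*cos(sqrt(2)*3^(1/4)*y/2))*exp(sqrt(2)*3^(1/4)*y/2)


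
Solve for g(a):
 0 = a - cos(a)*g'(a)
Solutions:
 g(a) = C1 + Integral(a/cos(a), a)


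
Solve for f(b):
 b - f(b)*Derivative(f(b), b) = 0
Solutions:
 f(b) = -sqrt(C1 + b^2)
 f(b) = sqrt(C1 + b^2)


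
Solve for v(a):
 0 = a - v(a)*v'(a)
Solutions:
 v(a) = -sqrt(C1 + a^2)
 v(a) = sqrt(C1 + a^2)


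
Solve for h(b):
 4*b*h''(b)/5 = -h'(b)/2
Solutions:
 h(b) = C1 + C2*b^(3/8)


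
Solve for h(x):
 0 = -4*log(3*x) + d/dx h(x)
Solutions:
 h(x) = C1 + 4*x*log(x) - 4*x + x*log(81)


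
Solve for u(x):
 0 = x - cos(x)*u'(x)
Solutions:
 u(x) = C1 + Integral(x/cos(x), x)


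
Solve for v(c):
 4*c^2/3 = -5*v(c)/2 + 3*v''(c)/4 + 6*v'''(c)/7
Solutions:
 v(c) = C1*exp(-c*(7*7^(2/3)/(24*sqrt(13910) + 2831)^(1/3) + 14 + 7^(1/3)*(24*sqrt(13910) + 2831)^(1/3))/48)*sin(sqrt(3)*7^(1/3)*c*(-(24*sqrt(13910) + 2831)^(1/3) + 7*7^(1/3)/(24*sqrt(13910) + 2831)^(1/3))/48) + C2*exp(-c*(7*7^(2/3)/(24*sqrt(13910) + 2831)^(1/3) + 14 + 7^(1/3)*(24*sqrt(13910) + 2831)^(1/3))/48)*cos(sqrt(3)*7^(1/3)*c*(-(24*sqrt(13910) + 2831)^(1/3) + 7*7^(1/3)/(24*sqrt(13910) + 2831)^(1/3))/48) + C3*exp(c*(-7 + 7*7^(2/3)/(24*sqrt(13910) + 2831)^(1/3) + 7^(1/3)*(24*sqrt(13910) + 2831)^(1/3))/24) - 8*c^2/15 - 8/25


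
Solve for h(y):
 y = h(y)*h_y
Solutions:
 h(y) = -sqrt(C1 + y^2)
 h(y) = sqrt(C1 + y^2)


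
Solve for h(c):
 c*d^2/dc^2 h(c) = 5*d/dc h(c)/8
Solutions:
 h(c) = C1 + C2*c^(13/8)


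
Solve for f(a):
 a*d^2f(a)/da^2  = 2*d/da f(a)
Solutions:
 f(a) = C1 + C2*a^3


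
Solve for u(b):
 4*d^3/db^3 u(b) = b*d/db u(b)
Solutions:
 u(b) = C1 + Integral(C2*airyai(2^(1/3)*b/2) + C3*airybi(2^(1/3)*b/2), b)


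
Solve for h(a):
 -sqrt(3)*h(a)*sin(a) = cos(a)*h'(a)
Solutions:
 h(a) = C1*cos(a)^(sqrt(3))


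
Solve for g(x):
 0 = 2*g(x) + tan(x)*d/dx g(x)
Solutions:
 g(x) = C1/sin(x)^2


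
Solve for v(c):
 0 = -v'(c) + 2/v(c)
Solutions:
 v(c) = -sqrt(C1 + 4*c)
 v(c) = sqrt(C1 + 4*c)


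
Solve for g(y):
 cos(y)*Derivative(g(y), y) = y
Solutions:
 g(y) = C1 + Integral(y/cos(y), y)


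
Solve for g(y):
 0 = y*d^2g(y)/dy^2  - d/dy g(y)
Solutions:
 g(y) = C1 + C2*y^2


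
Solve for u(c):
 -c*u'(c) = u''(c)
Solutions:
 u(c) = C1 + C2*erf(sqrt(2)*c/2)


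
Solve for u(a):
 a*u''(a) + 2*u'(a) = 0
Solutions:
 u(a) = C1 + C2/a


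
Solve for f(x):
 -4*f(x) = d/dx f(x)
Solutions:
 f(x) = C1*exp(-4*x)


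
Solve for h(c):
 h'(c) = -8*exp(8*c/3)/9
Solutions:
 h(c) = C1 - exp(8*c/3)/3


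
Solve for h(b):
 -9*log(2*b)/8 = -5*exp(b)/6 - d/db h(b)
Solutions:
 h(b) = C1 + 9*b*log(b)/8 + 9*b*(-1 + log(2))/8 - 5*exp(b)/6


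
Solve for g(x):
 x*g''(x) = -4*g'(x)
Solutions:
 g(x) = C1 + C2/x^3


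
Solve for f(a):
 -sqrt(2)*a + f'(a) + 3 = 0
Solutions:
 f(a) = C1 + sqrt(2)*a^2/2 - 3*a


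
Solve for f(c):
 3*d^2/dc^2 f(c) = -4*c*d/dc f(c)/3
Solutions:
 f(c) = C1 + C2*erf(sqrt(2)*c/3)


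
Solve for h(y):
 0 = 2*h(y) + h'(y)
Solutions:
 h(y) = C1*exp(-2*y)


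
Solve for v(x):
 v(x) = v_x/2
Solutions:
 v(x) = C1*exp(2*x)


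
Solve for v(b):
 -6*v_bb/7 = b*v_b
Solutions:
 v(b) = C1 + C2*erf(sqrt(21)*b/6)


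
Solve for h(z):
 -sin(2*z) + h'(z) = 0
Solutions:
 h(z) = C1 - cos(2*z)/2


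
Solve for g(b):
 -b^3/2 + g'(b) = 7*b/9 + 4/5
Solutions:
 g(b) = C1 + b^4/8 + 7*b^2/18 + 4*b/5


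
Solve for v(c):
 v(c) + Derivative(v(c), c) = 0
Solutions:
 v(c) = C1*exp(-c)


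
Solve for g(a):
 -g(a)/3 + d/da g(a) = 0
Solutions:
 g(a) = C1*exp(a/3)


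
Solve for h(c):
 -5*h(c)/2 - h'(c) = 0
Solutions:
 h(c) = C1*exp(-5*c/2)


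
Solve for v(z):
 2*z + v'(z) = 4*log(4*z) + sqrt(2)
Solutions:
 v(z) = C1 - z^2 + 4*z*log(z) - 4*z + sqrt(2)*z + z*log(256)


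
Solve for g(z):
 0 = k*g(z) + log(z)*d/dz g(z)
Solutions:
 g(z) = C1*exp(-k*li(z))


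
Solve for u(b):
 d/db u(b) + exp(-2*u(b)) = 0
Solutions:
 u(b) = log(-sqrt(C1 - 2*b))
 u(b) = log(C1 - 2*b)/2


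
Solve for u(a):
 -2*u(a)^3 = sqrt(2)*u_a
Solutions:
 u(a) = -sqrt(2)*sqrt(-1/(C1 - sqrt(2)*a))/2
 u(a) = sqrt(2)*sqrt(-1/(C1 - sqrt(2)*a))/2


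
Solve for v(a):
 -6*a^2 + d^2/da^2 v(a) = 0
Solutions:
 v(a) = C1 + C2*a + a^4/2


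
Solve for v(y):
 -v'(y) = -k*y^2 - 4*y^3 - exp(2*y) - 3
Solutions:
 v(y) = C1 + k*y^3/3 + y^4 + 3*y + exp(2*y)/2


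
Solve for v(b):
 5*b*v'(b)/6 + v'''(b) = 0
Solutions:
 v(b) = C1 + Integral(C2*airyai(-5^(1/3)*6^(2/3)*b/6) + C3*airybi(-5^(1/3)*6^(2/3)*b/6), b)


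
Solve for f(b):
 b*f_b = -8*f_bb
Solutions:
 f(b) = C1 + C2*erf(b/4)


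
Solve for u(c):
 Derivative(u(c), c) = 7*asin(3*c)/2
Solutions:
 u(c) = C1 + 7*c*asin(3*c)/2 + 7*sqrt(1 - 9*c^2)/6


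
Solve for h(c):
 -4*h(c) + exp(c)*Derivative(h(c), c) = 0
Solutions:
 h(c) = C1*exp(-4*exp(-c))


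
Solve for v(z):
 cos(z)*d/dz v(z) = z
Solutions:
 v(z) = C1 + Integral(z/cos(z), z)


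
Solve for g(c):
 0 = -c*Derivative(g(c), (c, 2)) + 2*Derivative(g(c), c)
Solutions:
 g(c) = C1 + C2*c^3


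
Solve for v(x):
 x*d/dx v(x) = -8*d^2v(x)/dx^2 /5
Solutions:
 v(x) = C1 + C2*erf(sqrt(5)*x/4)


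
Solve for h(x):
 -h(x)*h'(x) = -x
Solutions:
 h(x) = -sqrt(C1 + x^2)
 h(x) = sqrt(C1 + x^2)


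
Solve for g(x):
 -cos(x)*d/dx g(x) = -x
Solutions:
 g(x) = C1 + Integral(x/cos(x), x)


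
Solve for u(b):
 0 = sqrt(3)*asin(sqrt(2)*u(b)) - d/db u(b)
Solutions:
 Integral(1/asin(sqrt(2)*_y), (_y, u(b))) = C1 + sqrt(3)*b


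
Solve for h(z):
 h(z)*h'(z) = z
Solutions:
 h(z) = -sqrt(C1 + z^2)
 h(z) = sqrt(C1 + z^2)


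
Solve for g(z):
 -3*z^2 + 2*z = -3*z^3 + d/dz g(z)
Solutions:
 g(z) = C1 + 3*z^4/4 - z^3 + z^2


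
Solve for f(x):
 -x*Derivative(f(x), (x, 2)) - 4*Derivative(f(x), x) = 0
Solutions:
 f(x) = C1 + C2/x^3


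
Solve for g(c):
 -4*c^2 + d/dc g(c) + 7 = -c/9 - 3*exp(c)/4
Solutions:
 g(c) = C1 + 4*c^3/3 - c^2/18 - 7*c - 3*exp(c)/4


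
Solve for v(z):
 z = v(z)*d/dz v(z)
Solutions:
 v(z) = -sqrt(C1 + z^2)
 v(z) = sqrt(C1 + z^2)


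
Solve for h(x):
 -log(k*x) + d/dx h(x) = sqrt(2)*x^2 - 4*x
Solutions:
 h(x) = C1 + sqrt(2)*x^3/3 - 2*x^2 + x*log(k*x) - x


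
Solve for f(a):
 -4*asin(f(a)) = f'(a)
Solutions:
 Integral(1/asin(_y), (_y, f(a))) = C1 - 4*a


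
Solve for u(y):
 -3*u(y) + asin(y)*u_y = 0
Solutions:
 u(y) = C1*exp(3*Integral(1/asin(y), y))


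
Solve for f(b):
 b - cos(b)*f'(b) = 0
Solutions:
 f(b) = C1 + Integral(b/cos(b), b)


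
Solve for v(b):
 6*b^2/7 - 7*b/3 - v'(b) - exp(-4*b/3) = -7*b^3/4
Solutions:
 v(b) = C1 + 7*b^4/16 + 2*b^3/7 - 7*b^2/6 + 3*exp(-4*b/3)/4


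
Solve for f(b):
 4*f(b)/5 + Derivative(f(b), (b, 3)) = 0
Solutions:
 f(b) = C3*exp(-10^(2/3)*b/5) + (C1*sin(10^(2/3)*sqrt(3)*b/10) + C2*cos(10^(2/3)*sqrt(3)*b/10))*exp(10^(2/3)*b/10)


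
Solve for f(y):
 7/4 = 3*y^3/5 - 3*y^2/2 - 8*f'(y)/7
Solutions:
 f(y) = C1 + 21*y^4/160 - 7*y^3/16 - 49*y/32


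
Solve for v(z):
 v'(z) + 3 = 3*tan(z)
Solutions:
 v(z) = C1 - 3*z - 3*log(cos(z))


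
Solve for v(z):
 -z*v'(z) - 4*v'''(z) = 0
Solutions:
 v(z) = C1 + Integral(C2*airyai(-2^(1/3)*z/2) + C3*airybi(-2^(1/3)*z/2), z)


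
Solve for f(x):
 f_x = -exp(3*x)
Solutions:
 f(x) = C1 - exp(3*x)/3


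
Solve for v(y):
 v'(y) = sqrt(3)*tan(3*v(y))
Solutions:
 v(y) = -asin(C1*exp(3*sqrt(3)*y))/3 + pi/3
 v(y) = asin(C1*exp(3*sqrt(3)*y))/3


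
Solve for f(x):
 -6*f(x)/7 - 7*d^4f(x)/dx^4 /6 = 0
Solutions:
 f(x) = (C1*sin(sqrt(21)*x/7) + C2*cos(sqrt(21)*x/7))*exp(-sqrt(21)*x/7) + (C3*sin(sqrt(21)*x/7) + C4*cos(sqrt(21)*x/7))*exp(sqrt(21)*x/7)


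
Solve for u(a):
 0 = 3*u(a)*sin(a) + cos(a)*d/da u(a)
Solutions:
 u(a) = C1*cos(a)^3


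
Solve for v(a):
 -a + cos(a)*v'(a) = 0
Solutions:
 v(a) = C1 + Integral(a/cos(a), a)


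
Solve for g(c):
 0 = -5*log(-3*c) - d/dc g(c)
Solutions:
 g(c) = C1 - 5*c*log(-c) + 5*c*(1 - log(3))


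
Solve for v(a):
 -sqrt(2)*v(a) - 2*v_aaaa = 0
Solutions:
 v(a) = (C1*sin(2^(3/8)*a/2) + C2*cos(2^(3/8)*a/2))*exp(-2^(3/8)*a/2) + (C3*sin(2^(3/8)*a/2) + C4*cos(2^(3/8)*a/2))*exp(2^(3/8)*a/2)


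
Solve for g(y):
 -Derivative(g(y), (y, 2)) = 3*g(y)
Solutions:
 g(y) = C1*sin(sqrt(3)*y) + C2*cos(sqrt(3)*y)


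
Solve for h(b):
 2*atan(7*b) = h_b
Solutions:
 h(b) = C1 + 2*b*atan(7*b) - log(49*b^2 + 1)/7


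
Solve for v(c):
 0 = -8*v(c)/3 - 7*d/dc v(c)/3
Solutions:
 v(c) = C1*exp(-8*c/7)


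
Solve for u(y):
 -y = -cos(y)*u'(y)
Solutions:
 u(y) = C1 + Integral(y/cos(y), y)


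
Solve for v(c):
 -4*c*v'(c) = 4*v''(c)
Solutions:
 v(c) = C1 + C2*erf(sqrt(2)*c/2)


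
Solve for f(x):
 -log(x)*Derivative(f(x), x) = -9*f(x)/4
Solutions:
 f(x) = C1*exp(9*li(x)/4)


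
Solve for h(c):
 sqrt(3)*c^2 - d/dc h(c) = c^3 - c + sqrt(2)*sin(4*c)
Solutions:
 h(c) = C1 - c^4/4 + sqrt(3)*c^3/3 + c^2/2 + sqrt(2)*cos(4*c)/4


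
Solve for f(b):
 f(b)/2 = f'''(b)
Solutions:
 f(b) = C3*exp(2^(2/3)*b/2) + (C1*sin(2^(2/3)*sqrt(3)*b/4) + C2*cos(2^(2/3)*sqrt(3)*b/4))*exp(-2^(2/3)*b/4)


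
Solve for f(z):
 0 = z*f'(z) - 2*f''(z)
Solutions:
 f(z) = C1 + C2*erfi(z/2)


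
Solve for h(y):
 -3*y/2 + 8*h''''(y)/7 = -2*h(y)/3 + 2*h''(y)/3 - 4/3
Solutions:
 h(y) = 9*y/4 + (C1*sin(sqrt(2)*3^(3/4)*7^(1/4)*y*sin(atan(sqrt(287)/7)/2)/6) + C2*cos(sqrt(2)*3^(3/4)*7^(1/4)*y*sin(atan(sqrt(287)/7)/2)/6))*exp(-sqrt(2)*3^(3/4)*7^(1/4)*y*cos(atan(sqrt(287)/7)/2)/6) + (C3*sin(sqrt(2)*3^(3/4)*7^(1/4)*y*sin(atan(sqrt(287)/7)/2)/6) + C4*cos(sqrt(2)*3^(3/4)*7^(1/4)*y*sin(atan(sqrt(287)/7)/2)/6))*exp(sqrt(2)*3^(3/4)*7^(1/4)*y*cos(atan(sqrt(287)/7)/2)/6) - 2


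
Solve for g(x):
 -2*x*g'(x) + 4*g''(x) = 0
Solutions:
 g(x) = C1 + C2*erfi(x/2)


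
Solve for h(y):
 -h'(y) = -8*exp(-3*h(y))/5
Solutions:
 h(y) = log(C1 + 24*y/5)/3
 h(y) = log((-1 - sqrt(3)*I)*(C1 + 24*y/5)^(1/3)/2)
 h(y) = log((-1 + sqrt(3)*I)*(C1 + 24*y/5)^(1/3)/2)


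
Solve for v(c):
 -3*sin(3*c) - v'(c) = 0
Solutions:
 v(c) = C1 + cos(3*c)


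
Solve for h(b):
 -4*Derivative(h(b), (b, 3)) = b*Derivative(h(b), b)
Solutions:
 h(b) = C1 + Integral(C2*airyai(-2^(1/3)*b/2) + C3*airybi(-2^(1/3)*b/2), b)


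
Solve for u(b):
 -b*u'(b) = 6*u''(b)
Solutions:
 u(b) = C1 + C2*erf(sqrt(3)*b/6)


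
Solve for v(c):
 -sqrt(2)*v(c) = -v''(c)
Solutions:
 v(c) = C1*exp(-2^(1/4)*c) + C2*exp(2^(1/4)*c)


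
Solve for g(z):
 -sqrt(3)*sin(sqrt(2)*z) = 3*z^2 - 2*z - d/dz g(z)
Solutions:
 g(z) = C1 + z^3 - z^2 - sqrt(6)*cos(sqrt(2)*z)/2


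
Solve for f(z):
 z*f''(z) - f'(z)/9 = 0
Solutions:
 f(z) = C1 + C2*z^(10/9)


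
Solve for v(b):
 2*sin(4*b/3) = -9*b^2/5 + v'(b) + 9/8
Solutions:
 v(b) = C1 + 3*b^3/5 - 9*b/8 - 3*cos(4*b/3)/2


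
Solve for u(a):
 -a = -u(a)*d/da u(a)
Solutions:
 u(a) = -sqrt(C1 + a^2)
 u(a) = sqrt(C1 + a^2)


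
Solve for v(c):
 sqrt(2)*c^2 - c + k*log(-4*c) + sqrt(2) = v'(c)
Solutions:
 v(c) = C1 + sqrt(2)*c^3/3 - c^2/2 + c*k*log(-c) + c*(-k + 2*k*log(2) + sqrt(2))


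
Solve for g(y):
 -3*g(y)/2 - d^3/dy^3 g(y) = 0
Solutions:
 g(y) = C3*exp(-2^(2/3)*3^(1/3)*y/2) + (C1*sin(2^(2/3)*3^(5/6)*y/4) + C2*cos(2^(2/3)*3^(5/6)*y/4))*exp(2^(2/3)*3^(1/3)*y/4)


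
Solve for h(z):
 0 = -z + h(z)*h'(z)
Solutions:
 h(z) = -sqrt(C1 + z^2)
 h(z) = sqrt(C1 + z^2)


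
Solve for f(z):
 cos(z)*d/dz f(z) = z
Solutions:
 f(z) = C1 + Integral(z/cos(z), z)


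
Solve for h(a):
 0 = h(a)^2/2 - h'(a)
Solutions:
 h(a) = -2/(C1 + a)


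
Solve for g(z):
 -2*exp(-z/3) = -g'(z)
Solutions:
 g(z) = C1 - 6*exp(-z/3)


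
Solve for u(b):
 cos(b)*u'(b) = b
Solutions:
 u(b) = C1 + Integral(b/cos(b), b)


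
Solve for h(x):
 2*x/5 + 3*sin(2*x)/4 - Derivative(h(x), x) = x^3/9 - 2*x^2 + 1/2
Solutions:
 h(x) = C1 - x^4/36 + 2*x^3/3 + x^2/5 - x/2 - 3*cos(2*x)/8


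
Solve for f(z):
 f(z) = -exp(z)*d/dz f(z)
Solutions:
 f(z) = C1*exp(exp(-z))


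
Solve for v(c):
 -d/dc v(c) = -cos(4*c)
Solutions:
 v(c) = C1 + sin(4*c)/4


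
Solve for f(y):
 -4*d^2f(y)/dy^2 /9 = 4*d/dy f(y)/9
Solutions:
 f(y) = C1 + C2*exp(-y)


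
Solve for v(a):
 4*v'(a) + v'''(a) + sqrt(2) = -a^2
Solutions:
 v(a) = C1 + C2*sin(2*a) + C3*cos(2*a) - a^3/12 - sqrt(2)*a/4 + a/8


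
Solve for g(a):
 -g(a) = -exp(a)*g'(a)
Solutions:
 g(a) = C1*exp(-exp(-a))


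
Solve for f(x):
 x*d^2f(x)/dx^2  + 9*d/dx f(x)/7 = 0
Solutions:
 f(x) = C1 + C2/x^(2/7)


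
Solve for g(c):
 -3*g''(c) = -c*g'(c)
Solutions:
 g(c) = C1 + C2*erfi(sqrt(6)*c/6)


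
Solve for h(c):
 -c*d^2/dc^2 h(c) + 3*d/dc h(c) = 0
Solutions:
 h(c) = C1 + C2*c^4


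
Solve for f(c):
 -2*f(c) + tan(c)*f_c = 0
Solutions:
 f(c) = C1*sin(c)^2


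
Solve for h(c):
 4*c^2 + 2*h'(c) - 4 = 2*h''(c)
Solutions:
 h(c) = C1 + C2*exp(c) - 2*c^3/3 - 2*c^2 - 2*c


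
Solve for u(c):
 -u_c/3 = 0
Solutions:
 u(c) = C1


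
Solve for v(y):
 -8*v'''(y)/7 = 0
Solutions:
 v(y) = C1 + C2*y + C3*y^2


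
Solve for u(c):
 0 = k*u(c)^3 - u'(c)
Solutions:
 u(c) = -sqrt(2)*sqrt(-1/(C1 + c*k))/2
 u(c) = sqrt(2)*sqrt(-1/(C1 + c*k))/2


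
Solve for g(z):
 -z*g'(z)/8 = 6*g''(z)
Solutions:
 g(z) = C1 + C2*erf(sqrt(6)*z/24)


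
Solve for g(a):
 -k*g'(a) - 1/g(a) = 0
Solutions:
 g(a) = -sqrt(C1 - 2*a/k)
 g(a) = sqrt(C1 - 2*a/k)


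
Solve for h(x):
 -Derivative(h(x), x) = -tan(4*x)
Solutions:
 h(x) = C1 - log(cos(4*x))/4


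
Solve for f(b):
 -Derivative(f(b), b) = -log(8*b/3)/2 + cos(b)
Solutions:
 f(b) = C1 + b*log(b)/2 - b*log(3) - b/2 + b*log(2) + b*log(6)/2 - sin(b)


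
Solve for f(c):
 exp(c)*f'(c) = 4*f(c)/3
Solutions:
 f(c) = C1*exp(-4*exp(-c)/3)


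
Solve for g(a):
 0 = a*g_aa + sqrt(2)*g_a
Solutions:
 g(a) = C1 + C2*a^(1 - sqrt(2))


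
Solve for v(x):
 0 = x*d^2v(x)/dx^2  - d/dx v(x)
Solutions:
 v(x) = C1 + C2*x^2


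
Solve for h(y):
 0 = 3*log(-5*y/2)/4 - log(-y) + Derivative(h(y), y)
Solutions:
 h(y) = C1 + y*log(-y)/4 + y*(-3*log(5) - 1 + 3*log(2))/4


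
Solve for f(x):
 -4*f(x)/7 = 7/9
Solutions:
 f(x) = -49/36


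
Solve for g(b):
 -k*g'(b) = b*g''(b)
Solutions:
 g(b) = C1 + b^(1 - re(k))*(C2*sin(log(b)*Abs(im(k))) + C3*cos(log(b)*im(k)))


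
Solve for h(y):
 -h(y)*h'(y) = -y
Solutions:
 h(y) = -sqrt(C1 + y^2)
 h(y) = sqrt(C1 + y^2)


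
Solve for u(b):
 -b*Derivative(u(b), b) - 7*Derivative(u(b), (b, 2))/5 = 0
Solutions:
 u(b) = C1 + C2*erf(sqrt(70)*b/14)


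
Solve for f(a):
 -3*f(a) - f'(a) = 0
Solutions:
 f(a) = C1*exp(-3*a)


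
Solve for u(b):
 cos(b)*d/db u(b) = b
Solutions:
 u(b) = C1 + Integral(b/cos(b), b)


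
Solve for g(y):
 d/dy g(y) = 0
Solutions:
 g(y) = C1


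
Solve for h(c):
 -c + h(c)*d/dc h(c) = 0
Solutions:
 h(c) = -sqrt(C1 + c^2)
 h(c) = sqrt(C1 + c^2)


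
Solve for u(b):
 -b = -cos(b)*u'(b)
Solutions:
 u(b) = C1 + Integral(b/cos(b), b)


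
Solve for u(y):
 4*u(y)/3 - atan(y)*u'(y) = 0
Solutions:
 u(y) = C1*exp(4*Integral(1/atan(y), y)/3)


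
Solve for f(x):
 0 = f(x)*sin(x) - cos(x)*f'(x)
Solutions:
 f(x) = C1/cos(x)


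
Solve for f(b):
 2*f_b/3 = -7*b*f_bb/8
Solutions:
 f(b) = C1 + C2*b^(5/21)


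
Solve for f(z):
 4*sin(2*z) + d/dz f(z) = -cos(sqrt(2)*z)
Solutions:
 f(z) = C1 - sqrt(2)*sin(sqrt(2)*z)/2 + 2*cos(2*z)


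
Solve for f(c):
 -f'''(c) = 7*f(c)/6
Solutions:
 f(c) = C3*exp(-6^(2/3)*7^(1/3)*c/6) + (C1*sin(2^(2/3)*3^(1/6)*7^(1/3)*c/4) + C2*cos(2^(2/3)*3^(1/6)*7^(1/3)*c/4))*exp(6^(2/3)*7^(1/3)*c/12)


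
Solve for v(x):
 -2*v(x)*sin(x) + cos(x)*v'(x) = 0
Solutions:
 v(x) = C1/cos(x)^2


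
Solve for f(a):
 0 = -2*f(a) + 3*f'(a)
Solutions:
 f(a) = C1*exp(2*a/3)


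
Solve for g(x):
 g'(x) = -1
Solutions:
 g(x) = C1 - x


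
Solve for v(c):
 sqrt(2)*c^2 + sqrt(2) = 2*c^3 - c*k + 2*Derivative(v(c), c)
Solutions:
 v(c) = C1 - c^4/4 + sqrt(2)*c^3/6 + c^2*k/4 + sqrt(2)*c/2


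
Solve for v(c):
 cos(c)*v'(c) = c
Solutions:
 v(c) = C1 + Integral(c/cos(c), c)


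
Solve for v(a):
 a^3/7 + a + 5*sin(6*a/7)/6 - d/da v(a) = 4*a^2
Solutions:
 v(a) = C1 + a^4/28 - 4*a^3/3 + a^2/2 - 35*cos(6*a/7)/36


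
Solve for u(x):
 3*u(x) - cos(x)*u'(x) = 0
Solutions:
 u(x) = C1*(sin(x) + 1)^(3/2)/(sin(x) - 1)^(3/2)


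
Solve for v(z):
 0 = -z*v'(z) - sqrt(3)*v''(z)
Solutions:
 v(z) = C1 + C2*erf(sqrt(2)*3^(3/4)*z/6)


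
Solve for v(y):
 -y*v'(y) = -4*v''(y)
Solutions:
 v(y) = C1 + C2*erfi(sqrt(2)*y/4)


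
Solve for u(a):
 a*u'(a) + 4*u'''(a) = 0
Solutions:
 u(a) = C1 + Integral(C2*airyai(-2^(1/3)*a/2) + C3*airybi(-2^(1/3)*a/2), a)


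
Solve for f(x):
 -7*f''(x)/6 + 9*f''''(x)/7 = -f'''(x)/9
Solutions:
 f(x) = C1 + C2*x + C3*exp(7*x*(-1 + sqrt(487))/162) + C4*exp(-7*x*(1 + sqrt(487))/162)


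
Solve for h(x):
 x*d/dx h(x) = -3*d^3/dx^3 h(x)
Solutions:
 h(x) = C1 + Integral(C2*airyai(-3^(2/3)*x/3) + C3*airybi(-3^(2/3)*x/3), x)


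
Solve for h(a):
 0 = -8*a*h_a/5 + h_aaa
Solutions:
 h(a) = C1 + Integral(C2*airyai(2*5^(2/3)*a/5) + C3*airybi(2*5^(2/3)*a/5), a)


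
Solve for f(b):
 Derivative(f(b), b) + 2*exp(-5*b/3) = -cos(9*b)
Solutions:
 f(b) = C1 - sin(9*b)/9 + 6*exp(-5*b/3)/5


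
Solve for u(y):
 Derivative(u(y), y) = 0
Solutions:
 u(y) = C1


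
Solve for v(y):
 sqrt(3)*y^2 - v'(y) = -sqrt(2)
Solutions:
 v(y) = C1 + sqrt(3)*y^3/3 + sqrt(2)*y


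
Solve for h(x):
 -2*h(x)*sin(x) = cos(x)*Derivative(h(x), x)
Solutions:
 h(x) = C1*cos(x)^2


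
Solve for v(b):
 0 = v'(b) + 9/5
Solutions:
 v(b) = C1 - 9*b/5


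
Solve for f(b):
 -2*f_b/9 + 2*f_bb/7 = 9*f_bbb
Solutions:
 f(b) = C1 + (C2*sin(sqrt(97)*b/63) + C3*cos(sqrt(97)*b/63))*exp(b/63)


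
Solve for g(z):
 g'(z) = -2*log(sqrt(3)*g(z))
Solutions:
 Integral(1/(2*log(_y) + log(3)), (_y, g(z))) = C1 - z


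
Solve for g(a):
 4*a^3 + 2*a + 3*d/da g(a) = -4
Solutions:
 g(a) = C1 - a^4/3 - a^2/3 - 4*a/3


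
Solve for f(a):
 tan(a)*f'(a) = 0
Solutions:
 f(a) = C1


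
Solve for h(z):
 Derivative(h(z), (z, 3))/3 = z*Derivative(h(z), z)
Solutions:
 h(z) = C1 + Integral(C2*airyai(3^(1/3)*z) + C3*airybi(3^(1/3)*z), z)


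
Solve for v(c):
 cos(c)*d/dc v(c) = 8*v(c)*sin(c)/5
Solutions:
 v(c) = C1/cos(c)^(8/5)


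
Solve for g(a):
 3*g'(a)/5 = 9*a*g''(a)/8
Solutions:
 g(a) = C1 + C2*a^(23/15)


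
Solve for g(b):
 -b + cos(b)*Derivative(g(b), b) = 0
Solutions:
 g(b) = C1 + Integral(b/cos(b), b)


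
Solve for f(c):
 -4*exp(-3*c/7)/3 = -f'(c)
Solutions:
 f(c) = C1 - 28*exp(-3*c/7)/9


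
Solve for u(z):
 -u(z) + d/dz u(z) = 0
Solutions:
 u(z) = C1*exp(z)


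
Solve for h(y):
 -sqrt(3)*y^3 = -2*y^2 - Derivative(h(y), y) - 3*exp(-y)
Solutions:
 h(y) = C1 + sqrt(3)*y^4/4 - 2*y^3/3 + 3*exp(-y)


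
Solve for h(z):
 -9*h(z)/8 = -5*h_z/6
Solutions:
 h(z) = C1*exp(27*z/20)


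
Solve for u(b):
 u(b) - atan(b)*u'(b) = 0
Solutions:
 u(b) = C1*exp(Integral(1/atan(b), b))


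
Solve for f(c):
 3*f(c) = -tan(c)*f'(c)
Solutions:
 f(c) = C1/sin(c)^3


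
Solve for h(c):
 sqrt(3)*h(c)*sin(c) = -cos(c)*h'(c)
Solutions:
 h(c) = C1*cos(c)^(sqrt(3))


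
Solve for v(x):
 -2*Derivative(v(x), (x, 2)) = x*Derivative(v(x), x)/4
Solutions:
 v(x) = C1 + C2*erf(x/4)


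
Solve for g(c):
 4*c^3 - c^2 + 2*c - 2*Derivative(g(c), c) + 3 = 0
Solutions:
 g(c) = C1 + c^4/2 - c^3/6 + c^2/2 + 3*c/2


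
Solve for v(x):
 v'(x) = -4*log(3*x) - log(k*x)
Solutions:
 v(x) = C1 + x*(-log(k) - 4*log(3) + 5) - 5*x*log(x)


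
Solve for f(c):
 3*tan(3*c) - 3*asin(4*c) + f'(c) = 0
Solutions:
 f(c) = C1 + 3*c*asin(4*c) + 3*sqrt(1 - 16*c^2)/4 + log(cos(3*c))


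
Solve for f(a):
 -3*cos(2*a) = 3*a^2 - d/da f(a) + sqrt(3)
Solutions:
 f(a) = C1 + a^3 + sqrt(3)*a + 3*sin(2*a)/2


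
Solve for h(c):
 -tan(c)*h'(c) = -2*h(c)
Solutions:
 h(c) = C1*sin(c)^2


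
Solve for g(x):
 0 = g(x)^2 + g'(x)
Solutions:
 g(x) = 1/(C1 + x)


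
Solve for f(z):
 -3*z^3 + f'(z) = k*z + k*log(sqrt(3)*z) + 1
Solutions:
 f(z) = C1 + k*z^2/2 + k*z*log(z) - k*z + k*z*log(3)/2 + 3*z^4/4 + z


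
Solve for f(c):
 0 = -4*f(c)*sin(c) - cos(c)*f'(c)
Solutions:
 f(c) = C1*cos(c)^4


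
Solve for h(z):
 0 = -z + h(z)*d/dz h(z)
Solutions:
 h(z) = -sqrt(C1 + z^2)
 h(z) = sqrt(C1 + z^2)


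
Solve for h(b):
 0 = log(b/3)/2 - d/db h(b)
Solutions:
 h(b) = C1 + b*log(b)/2 - b*log(3)/2 - b/2


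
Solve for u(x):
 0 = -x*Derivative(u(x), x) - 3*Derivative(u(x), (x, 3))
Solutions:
 u(x) = C1 + Integral(C2*airyai(-3^(2/3)*x/3) + C3*airybi(-3^(2/3)*x/3), x)


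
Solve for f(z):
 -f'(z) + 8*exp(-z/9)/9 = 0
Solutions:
 f(z) = C1 - 8*exp(-z/9)


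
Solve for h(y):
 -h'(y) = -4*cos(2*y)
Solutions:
 h(y) = C1 + 2*sin(2*y)


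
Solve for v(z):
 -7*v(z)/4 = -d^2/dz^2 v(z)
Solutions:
 v(z) = C1*exp(-sqrt(7)*z/2) + C2*exp(sqrt(7)*z/2)


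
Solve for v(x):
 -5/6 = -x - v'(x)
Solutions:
 v(x) = C1 - x^2/2 + 5*x/6


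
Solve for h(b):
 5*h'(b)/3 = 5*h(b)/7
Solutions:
 h(b) = C1*exp(3*b/7)


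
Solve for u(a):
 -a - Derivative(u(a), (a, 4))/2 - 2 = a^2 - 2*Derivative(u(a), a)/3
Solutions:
 u(a) = C1 + C4*exp(6^(2/3)*a/3) + a^3/2 + 3*a^2/4 + 3*a + (C2*sin(2^(2/3)*3^(1/6)*a/2) + C3*cos(2^(2/3)*3^(1/6)*a/2))*exp(-6^(2/3)*a/6)


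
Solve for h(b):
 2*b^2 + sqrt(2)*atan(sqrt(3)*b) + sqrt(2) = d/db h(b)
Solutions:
 h(b) = C1 + 2*b^3/3 + sqrt(2)*b + sqrt(2)*(b*atan(sqrt(3)*b) - sqrt(3)*log(3*b^2 + 1)/6)


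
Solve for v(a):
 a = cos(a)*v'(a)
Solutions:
 v(a) = C1 + Integral(a/cos(a), a)


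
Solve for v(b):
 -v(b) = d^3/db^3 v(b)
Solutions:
 v(b) = C3*exp(-b) + (C1*sin(sqrt(3)*b/2) + C2*cos(sqrt(3)*b/2))*exp(b/2)


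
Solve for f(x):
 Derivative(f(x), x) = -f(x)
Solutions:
 f(x) = C1*exp(-x)


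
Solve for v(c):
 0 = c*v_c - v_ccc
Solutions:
 v(c) = C1 + Integral(C2*airyai(c) + C3*airybi(c), c)


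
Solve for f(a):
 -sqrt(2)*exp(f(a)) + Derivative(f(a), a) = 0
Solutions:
 f(a) = log(-1/(C1 + sqrt(2)*a))


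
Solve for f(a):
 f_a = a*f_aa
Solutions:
 f(a) = C1 + C2*a^2


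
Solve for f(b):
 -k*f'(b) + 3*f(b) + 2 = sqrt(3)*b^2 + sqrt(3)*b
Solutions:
 f(b) = C1*exp(3*b/k) + sqrt(3)*b^2/3 + 2*sqrt(3)*b*k/9 + sqrt(3)*b/3 + 2*sqrt(3)*k^2/27 + sqrt(3)*k/9 - 2/3


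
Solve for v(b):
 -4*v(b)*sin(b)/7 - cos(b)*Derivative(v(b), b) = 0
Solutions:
 v(b) = C1*cos(b)^(4/7)


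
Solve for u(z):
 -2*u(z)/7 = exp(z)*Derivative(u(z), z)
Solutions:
 u(z) = C1*exp(2*exp(-z)/7)


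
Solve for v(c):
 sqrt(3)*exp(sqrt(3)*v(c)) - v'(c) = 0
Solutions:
 v(c) = sqrt(3)*(2*log(-1/(C1 + sqrt(3)*c)) - log(3))/6


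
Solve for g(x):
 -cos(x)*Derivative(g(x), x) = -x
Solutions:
 g(x) = C1 + Integral(x/cos(x), x)


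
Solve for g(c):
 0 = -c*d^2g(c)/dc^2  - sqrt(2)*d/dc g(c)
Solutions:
 g(c) = C1 + C2*c^(1 - sqrt(2))


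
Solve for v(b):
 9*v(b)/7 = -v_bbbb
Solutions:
 v(b) = (C1*sin(sqrt(6)*7^(3/4)*b/14) + C2*cos(sqrt(6)*7^(3/4)*b/14))*exp(-sqrt(6)*7^(3/4)*b/14) + (C3*sin(sqrt(6)*7^(3/4)*b/14) + C4*cos(sqrt(6)*7^(3/4)*b/14))*exp(sqrt(6)*7^(3/4)*b/14)


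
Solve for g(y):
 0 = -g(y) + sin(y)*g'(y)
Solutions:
 g(y) = C1*sqrt(cos(y) - 1)/sqrt(cos(y) + 1)


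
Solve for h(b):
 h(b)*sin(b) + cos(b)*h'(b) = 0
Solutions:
 h(b) = C1*cos(b)


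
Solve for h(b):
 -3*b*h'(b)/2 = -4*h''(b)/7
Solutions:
 h(b) = C1 + C2*erfi(sqrt(21)*b/4)


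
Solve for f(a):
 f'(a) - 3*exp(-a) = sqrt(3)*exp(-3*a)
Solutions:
 f(a) = C1 - 3*exp(-a) - sqrt(3)*exp(-3*a)/3


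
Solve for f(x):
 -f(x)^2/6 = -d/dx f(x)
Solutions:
 f(x) = -6/(C1 + x)


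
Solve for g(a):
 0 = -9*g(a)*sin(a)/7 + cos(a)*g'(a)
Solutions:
 g(a) = C1/cos(a)^(9/7)


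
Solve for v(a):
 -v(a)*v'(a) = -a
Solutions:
 v(a) = -sqrt(C1 + a^2)
 v(a) = sqrt(C1 + a^2)


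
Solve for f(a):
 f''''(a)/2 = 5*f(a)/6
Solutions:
 f(a) = C1*exp(-3^(3/4)*5^(1/4)*a/3) + C2*exp(3^(3/4)*5^(1/4)*a/3) + C3*sin(3^(3/4)*5^(1/4)*a/3) + C4*cos(3^(3/4)*5^(1/4)*a/3)


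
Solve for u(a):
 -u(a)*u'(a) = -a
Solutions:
 u(a) = -sqrt(C1 + a^2)
 u(a) = sqrt(C1 + a^2)


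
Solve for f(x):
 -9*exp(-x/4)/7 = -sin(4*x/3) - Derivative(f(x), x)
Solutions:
 f(x) = C1 + 3*cos(4*x/3)/4 - 36*exp(-x/4)/7


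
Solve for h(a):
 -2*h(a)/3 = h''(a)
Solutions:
 h(a) = C1*sin(sqrt(6)*a/3) + C2*cos(sqrt(6)*a/3)


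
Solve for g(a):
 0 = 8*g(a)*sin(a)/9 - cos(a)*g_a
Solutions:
 g(a) = C1/cos(a)^(8/9)


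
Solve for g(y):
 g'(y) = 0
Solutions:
 g(y) = C1


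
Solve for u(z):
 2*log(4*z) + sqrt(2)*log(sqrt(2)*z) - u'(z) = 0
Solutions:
 u(z) = C1 + sqrt(2)*z*log(z) + 2*z*log(z) - 2*z - sqrt(2)*z + z*log(2^(sqrt(2)/2 + 4))


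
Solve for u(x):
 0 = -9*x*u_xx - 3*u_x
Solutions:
 u(x) = C1 + C2*x^(2/3)


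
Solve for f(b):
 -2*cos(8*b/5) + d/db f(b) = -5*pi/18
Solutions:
 f(b) = C1 - 5*pi*b/18 + 5*sin(8*b/5)/4


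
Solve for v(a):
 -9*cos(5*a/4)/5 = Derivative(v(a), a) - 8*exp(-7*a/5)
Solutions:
 v(a) = C1 - 36*sin(5*a/4)/25 - 40*exp(-7*a/5)/7


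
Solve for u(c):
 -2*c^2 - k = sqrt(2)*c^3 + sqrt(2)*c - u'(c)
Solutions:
 u(c) = C1 + sqrt(2)*c^4/4 + 2*c^3/3 + sqrt(2)*c^2/2 + c*k


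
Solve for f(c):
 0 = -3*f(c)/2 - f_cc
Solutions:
 f(c) = C1*sin(sqrt(6)*c/2) + C2*cos(sqrt(6)*c/2)


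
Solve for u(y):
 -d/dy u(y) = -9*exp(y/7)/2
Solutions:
 u(y) = C1 + 63*exp(y/7)/2


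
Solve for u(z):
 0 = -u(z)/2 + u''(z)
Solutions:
 u(z) = C1*exp(-sqrt(2)*z/2) + C2*exp(sqrt(2)*z/2)


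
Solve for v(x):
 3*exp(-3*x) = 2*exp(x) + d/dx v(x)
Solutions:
 v(x) = C1 - 2*exp(x) - exp(-3*x)


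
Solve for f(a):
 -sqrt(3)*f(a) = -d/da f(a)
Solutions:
 f(a) = C1*exp(sqrt(3)*a)


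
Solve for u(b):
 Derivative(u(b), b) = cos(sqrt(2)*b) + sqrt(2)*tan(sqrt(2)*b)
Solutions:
 u(b) = C1 - log(cos(sqrt(2)*b)) + sqrt(2)*sin(sqrt(2)*b)/2


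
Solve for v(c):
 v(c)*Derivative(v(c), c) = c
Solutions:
 v(c) = -sqrt(C1 + c^2)
 v(c) = sqrt(C1 + c^2)


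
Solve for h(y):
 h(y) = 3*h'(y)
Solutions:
 h(y) = C1*exp(y/3)


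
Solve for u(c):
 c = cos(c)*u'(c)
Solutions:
 u(c) = C1 + Integral(c/cos(c), c)


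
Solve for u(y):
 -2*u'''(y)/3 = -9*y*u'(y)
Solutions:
 u(y) = C1 + Integral(C2*airyai(3*2^(2/3)*y/2) + C3*airybi(3*2^(2/3)*y/2), y)


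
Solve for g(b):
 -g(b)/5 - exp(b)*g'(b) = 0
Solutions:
 g(b) = C1*exp(exp(-b)/5)


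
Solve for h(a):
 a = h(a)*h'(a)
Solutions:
 h(a) = -sqrt(C1 + a^2)
 h(a) = sqrt(C1 + a^2)


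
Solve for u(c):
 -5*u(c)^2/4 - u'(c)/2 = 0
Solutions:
 u(c) = 2/(C1 + 5*c)


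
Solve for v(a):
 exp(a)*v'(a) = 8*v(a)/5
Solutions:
 v(a) = C1*exp(-8*exp(-a)/5)


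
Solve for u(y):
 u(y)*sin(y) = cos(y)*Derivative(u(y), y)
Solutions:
 u(y) = C1/cos(y)


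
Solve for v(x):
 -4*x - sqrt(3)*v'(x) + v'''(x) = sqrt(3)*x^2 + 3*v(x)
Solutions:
 v(x) = C1*exp(-x*(2*2^(1/3)*3^(5/6)/(sqrt(81 - 4*sqrt(3)) + 9)^(1/3) + 6^(2/3)*(sqrt(81 - 4*sqrt(3)) + 9)^(1/3))/12)*sin(x*(-2^(2/3)*3^(1/6)*(sqrt(81 - 4*sqrt(3)) + 9)^(1/3) + 2*6^(1/3)/(sqrt(81 - 4*sqrt(3)) + 9)^(1/3))/4) + C2*exp(-x*(2*2^(1/3)*3^(5/6)/(sqrt(81 - 4*sqrt(3)) + 9)^(1/3) + 6^(2/3)*(sqrt(81 - 4*sqrt(3)) + 9)^(1/3))/12)*cos(x*(-2^(2/3)*3^(1/6)*(sqrt(81 - 4*sqrt(3)) + 9)^(1/3) + 2*6^(1/3)/(sqrt(81 - 4*sqrt(3)) + 9)^(1/3))/4) + C3*exp(x*(2*2^(1/3)*3^(5/6)/(sqrt(81 - 4*sqrt(3)) + 9)^(1/3) + 6^(2/3)*(sqrt(81 - 4*sqrt(3)) + 9)^(1/3))/6) - sqrt(3)*x^2/3 - 2*x/3 + 2*sqrt(3)/9


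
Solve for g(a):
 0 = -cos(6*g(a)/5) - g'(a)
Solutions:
 a - 5*log(sin(6*g(a)/5) - 1)/12 + 5*log(sin(6*g(a)/5) + 1)/12 = C1


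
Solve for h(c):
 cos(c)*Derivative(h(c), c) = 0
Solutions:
 h(c) = C1


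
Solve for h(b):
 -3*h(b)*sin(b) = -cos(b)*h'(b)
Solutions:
 h(b) = C1/cos(b)^3


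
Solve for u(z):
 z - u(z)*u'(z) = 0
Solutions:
 u(z) = -sqrt(C1 + z^2)
 u(z) = sqrt(C1 + z^2)


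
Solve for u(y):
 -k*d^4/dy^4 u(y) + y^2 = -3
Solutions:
 u(y) = C1 + C2*y + C3*y^2 + C4*y^3 + y^6/(360*k) + y^4/(8*k)


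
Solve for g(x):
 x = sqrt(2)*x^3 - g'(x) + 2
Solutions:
 g(x) = C1 + sqrt(2)*x^4/4 - x^2/2 + 2*x


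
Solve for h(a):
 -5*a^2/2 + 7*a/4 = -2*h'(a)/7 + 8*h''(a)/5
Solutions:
 h(a) = C1 + C2*exp(5*a/28) + 35*a^3/12 + 735*a^2/16 + 1029*a/2


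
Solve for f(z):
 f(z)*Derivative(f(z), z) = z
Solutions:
 f(z) = -sqrt(C1 + z^2)
 f(z) = sqrt(C1 + z^2)


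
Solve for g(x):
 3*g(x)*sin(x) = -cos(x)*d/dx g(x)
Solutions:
 g(x) = C1*cos(x)^3


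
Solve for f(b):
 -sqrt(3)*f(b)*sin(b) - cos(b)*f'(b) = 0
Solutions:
 f(b) = C1*cos(b)^(sqrt(3))


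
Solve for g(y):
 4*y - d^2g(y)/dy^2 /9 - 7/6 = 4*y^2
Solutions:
 g(y) = C1 + C2*y - 3*y^4 + 6*y^3 - 21*y^2/4
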